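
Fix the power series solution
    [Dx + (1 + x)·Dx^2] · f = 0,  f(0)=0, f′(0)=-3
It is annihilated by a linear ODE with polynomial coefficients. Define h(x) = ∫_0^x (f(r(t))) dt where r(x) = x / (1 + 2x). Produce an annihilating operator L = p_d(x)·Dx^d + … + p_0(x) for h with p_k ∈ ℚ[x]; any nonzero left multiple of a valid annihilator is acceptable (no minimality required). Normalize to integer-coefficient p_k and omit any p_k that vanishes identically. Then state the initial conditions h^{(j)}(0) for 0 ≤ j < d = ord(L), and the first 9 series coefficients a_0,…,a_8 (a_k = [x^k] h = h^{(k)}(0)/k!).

f: a_k = 0, -3, 3/2, -1, 3/4, -3/5, 1/2, -3/7, 3/8, …
h₀=f(r): pull back L_f along r ⇒ L₀.
h=∫h₀ ⇒ L = L₀·Dx.
L = (5 + 12·x)·Dx^2 + (1 + 5·x + 6·x^2)·Dx^3  (order 3).
h: a_k = 0, 0, -3/2, 5/2, -19/4, 39/4, -211/10, 95/2, -6177/56, …
ICs: h(0) = 0, h′(0) = 0, h′′(0) = -3.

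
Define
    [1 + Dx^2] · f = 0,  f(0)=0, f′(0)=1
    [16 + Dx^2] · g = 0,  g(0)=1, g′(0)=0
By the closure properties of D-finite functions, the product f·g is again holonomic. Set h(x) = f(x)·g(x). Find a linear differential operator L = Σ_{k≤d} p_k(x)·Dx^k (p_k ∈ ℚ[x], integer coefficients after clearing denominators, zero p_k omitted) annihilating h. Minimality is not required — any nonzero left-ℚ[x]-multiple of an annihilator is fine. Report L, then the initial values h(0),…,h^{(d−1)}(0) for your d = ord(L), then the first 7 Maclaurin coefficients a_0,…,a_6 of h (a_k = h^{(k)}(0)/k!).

f: a_k = 0, 1, 0, -1/6, 0, 1/120, 0, …
g: a_k = 1, 0, -8, 0, 32/3, 0, -256/45, …
L₀ := L_f ⊗_s L_g (sym. prod.), ord ≤ 4.
L = 225 + 34·Dx^2 + Dx^4  (order 4).
h: a_k = 0, 1, 0, -49/6, 0, 1441/120, 0, …
ICs: h(0) = 0, h′(0) = 1, h′′(0) = 0, h′′′(0) = -49.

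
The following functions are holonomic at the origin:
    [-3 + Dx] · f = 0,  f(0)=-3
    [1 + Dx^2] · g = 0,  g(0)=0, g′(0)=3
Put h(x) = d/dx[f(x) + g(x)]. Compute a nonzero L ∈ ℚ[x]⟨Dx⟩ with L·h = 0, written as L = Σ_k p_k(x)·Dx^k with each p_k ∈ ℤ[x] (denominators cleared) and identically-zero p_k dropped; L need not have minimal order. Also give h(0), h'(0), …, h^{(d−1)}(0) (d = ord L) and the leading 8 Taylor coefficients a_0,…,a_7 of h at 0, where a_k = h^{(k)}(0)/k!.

L = 3 - Dx + 3·Dx^2 - Dx^3  (order 3).
h: a_k = -6, -27, -42, -81/2, -121/4, -729/40, -547/60, -2187/560, …
ICs: h(0) = -6, h′(0) = -27, h′′(0) = -84.

f: a_k = -3, -9, -27/2, -27/2, -81/8, -243/40, -243/80, -729/560, …
g: a_k = 0, 3, 0, -1/2, 0, 1/40, 0, -1/1680, …
Weyl lclm of L_f,L_g ⇒ L₀ (ord ≤ 3).
Differentiate: ansatz ord ≤ ord L₀ ⇒ L.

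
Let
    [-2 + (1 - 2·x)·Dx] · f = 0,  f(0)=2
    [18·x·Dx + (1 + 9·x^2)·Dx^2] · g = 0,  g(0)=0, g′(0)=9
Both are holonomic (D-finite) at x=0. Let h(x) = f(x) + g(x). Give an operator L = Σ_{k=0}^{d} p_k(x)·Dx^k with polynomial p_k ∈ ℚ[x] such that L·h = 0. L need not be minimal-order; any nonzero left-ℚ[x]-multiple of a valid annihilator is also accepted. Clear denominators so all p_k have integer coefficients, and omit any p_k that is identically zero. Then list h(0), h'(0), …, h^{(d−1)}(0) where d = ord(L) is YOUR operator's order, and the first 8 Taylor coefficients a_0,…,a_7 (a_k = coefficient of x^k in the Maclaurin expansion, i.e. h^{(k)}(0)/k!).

f: a_k = 2, 4, 8, 16, 32, 64, 128, 256, …
g: a_k = 0, 9, 0, -27, 0, 729/5, 0, -6561/7, …
L₀ := lclm(L_f,L_g); ord L₀ ≤ 1+2.
L = (-36 + 288·x + 972·x^2)·Dx + (21 - 36·x + 9·x^2 + 972·x^3)·Dx^2 + (-2 - 5·x - 45·x^3 + 162·x^4)·Dx^3  (order 3).
h: a_k = 2, 13, 8, -11, 32, 1049/5, 128, -4769/7, …
ICs: h(0) = 2, h′(0) = 13, h′′(0) = 16.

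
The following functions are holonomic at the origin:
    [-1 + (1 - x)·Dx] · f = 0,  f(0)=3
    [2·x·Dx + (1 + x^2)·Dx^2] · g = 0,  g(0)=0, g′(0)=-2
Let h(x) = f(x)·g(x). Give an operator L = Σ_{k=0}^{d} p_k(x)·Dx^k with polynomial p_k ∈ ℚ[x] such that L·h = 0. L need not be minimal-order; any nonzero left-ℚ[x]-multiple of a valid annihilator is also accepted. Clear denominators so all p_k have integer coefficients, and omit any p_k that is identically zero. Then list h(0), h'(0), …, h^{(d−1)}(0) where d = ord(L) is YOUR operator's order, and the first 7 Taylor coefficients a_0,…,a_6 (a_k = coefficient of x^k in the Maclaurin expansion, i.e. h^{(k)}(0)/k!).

L = 2·x + (2 - 2·x + 4·x^2)·Dx + (-1 + x - x^2 + x^3)·Dx^2  (order 2).
h: a_k = 0, -6, -6, -4, -4, -26/5, -26/5, …
ICs: h(0) = 0, h′(0) = -6.

f: a_k = 3, 3, 3, 3, 3, 3, 3, …
g: a_k = 0, -2, 0, 2/3, 0, -2/5, 0, …
L₀ := L_f ⊗_s L_g (sym. prod.), ord ≤ 2.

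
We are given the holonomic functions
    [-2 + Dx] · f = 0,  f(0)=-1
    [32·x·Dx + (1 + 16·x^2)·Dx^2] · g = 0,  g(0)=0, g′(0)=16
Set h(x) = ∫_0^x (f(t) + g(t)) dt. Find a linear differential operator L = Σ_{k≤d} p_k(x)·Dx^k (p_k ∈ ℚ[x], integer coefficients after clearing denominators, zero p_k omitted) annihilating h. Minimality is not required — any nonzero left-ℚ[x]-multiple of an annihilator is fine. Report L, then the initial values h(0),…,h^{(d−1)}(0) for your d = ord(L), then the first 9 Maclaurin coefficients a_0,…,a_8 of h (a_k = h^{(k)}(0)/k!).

L = (32 - 64·x - 1536·x^2 - 1024·x^3)·Dx^2 + (-18 + 704·x^2 - 512·x^4)·Dx^3 + (1 + 16·x + 32·x^2 + 256·x^3 + 256·x^4)·Dx^4  (order 4).
h: a_k = 0, -1, 7, -2/3, -65/3, -2/15, 6142/45, -4/315, -52663/45, …
ICs: h(0) = 0, h′(0) = -1, h′′(0) = 14, h′′′(0) = -4.

f: a_k = -1, -2, -2, -4/3, -2/3, -4/15, -4/45, -8/315, -2/315, …
g: a_k = 0, 16, 0, -256/3, 0, 4096/5, 0, -65536/7, 0, …
f+g: L₀ = lclm(L_f,L_g), ord ≤ 1+2.
Integrate: L := L₀·Dx.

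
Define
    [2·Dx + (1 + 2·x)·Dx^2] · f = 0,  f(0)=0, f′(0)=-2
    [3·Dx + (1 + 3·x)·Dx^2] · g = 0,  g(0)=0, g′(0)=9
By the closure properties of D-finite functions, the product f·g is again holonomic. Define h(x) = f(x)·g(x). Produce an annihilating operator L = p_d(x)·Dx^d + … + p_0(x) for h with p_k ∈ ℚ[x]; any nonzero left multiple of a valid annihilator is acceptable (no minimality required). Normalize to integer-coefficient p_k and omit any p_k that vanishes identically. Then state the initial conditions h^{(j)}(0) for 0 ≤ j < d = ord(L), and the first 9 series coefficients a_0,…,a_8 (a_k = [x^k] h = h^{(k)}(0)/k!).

f: a_k = 0, -2, 2, -8/3, 4, -32/5, 32/3, -128/7, 32, …
g: a_k = 0, 9, -27/2, 27, -243/4, 729/5, -729/2, 6561/7, -19683/8, …
f·g: L₀ = L_f ⊗_s L_g, ord ≤ 2·2.
L = (156 + 720·x + 864·x^2)·Dx + (310 + 2244·x + 5400·x^2 + 4320·x^3)·Dx^2 + (88 + 860·x + 3132·x^2 + 5040·x^3 + 3024·x^4)·Dx^3 + (5 + 62·x + 305·x^2 + 744·x^3 + 900·x^4 + 432·x^5)·Dx^4  (order 4).
h: a_k = 0, 0, -18, 45, -105, 495/2, -5967/10, 1473, -130086/35, …
ICs: h(0) = 0, h′(0) = 0, h′′(0) = -36, h′′′(0) = 270.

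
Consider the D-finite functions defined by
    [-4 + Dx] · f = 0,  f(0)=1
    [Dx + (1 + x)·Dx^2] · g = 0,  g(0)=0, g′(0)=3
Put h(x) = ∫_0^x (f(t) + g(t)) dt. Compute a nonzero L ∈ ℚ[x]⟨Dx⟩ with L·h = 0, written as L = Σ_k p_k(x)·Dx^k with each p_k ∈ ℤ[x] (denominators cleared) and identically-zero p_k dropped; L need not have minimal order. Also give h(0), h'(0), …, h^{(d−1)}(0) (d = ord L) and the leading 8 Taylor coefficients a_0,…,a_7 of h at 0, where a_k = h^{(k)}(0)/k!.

f: a_k = 1, 4, 8, 32/3, 32/3, 128/15, 256/45, 1024/315, …
g: a_k = 0, 3, -3/2, 1, -3/4, 3/5, -1/2, 3/7, …
Weyl lclm of L_f,L_g ⇒ L₀ (ord ≤ 3).
h=∫₀ˣh₀: take L = L₀·Dx.
L = (-24 - 16·x)·Dx^2 + (-14 - 32·x - 16·x^2)·Dx^3 + (5 + 9·x + 4·x^2)·Dx^4  (order 4).
h: a_k = 0, 1, 7/2, 13/6, 35/12, 119/60, 137/90, 467/630, …
ICs: h(0) = 0, h′(0) = 1, h′′(0) = 7, h′′′(0) = 13.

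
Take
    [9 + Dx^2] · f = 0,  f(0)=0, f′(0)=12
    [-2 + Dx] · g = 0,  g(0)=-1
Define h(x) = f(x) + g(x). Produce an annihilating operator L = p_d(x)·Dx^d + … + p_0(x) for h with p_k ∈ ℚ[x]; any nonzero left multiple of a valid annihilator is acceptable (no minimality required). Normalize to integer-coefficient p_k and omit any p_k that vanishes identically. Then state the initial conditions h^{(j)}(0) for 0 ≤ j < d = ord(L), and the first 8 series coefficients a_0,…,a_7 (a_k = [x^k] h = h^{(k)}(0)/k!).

f: a_k = 0, 12, 0, -18, 0, 81/10, 0, -243/140, …
g: a_k = -1, -2, -2, -4/3, -2/3, -4/15, -4/45, -8/315, …
Sum ⇒ L₀ = lclm(L_f,L_g) in ℚ(x)⟨Dx⟩.
L = -18 + 9·Dx - 2·Dx^2 + Dx^3  (order 3).
h: a_k = -1, 10, -2, -58/3, -2/3, 47/6, -4/45, -317/180, …
ICs: h(0) = -1, h′(0) = 10, h′′(0) = -4.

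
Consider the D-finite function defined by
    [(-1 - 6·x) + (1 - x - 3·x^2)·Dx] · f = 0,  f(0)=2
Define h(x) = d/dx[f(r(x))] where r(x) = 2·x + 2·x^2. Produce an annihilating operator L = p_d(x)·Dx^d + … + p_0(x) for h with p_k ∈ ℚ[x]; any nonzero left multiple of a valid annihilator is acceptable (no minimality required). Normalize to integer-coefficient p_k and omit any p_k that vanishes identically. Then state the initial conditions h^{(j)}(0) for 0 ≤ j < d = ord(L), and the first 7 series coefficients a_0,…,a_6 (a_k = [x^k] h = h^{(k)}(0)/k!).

f: a_k = 2, 2, 8, 14, 38, 80, 194, …
f∘r: x↦r, Dx↦Dx/r' in L_f ⇒ L₀.
Differentiate: ansatz ord ≤ ord L₀ ⇒ L.
L = (18 + 156·x + 804·x^2 + 2736·x^3 + 4968·x^4 + 4320·x^5 + 1440·x^6) + (-1 - 12·x + 6·x^2 + 268·x^3 + 900·x^4 + 1368·x^5 + 1008·x^6 + 288·x^7)·Dx  (order 1).
h: a_k = 4, 72, 528, 3904, 26640, 173856, 1106560, …
ICs: h(0) = 4.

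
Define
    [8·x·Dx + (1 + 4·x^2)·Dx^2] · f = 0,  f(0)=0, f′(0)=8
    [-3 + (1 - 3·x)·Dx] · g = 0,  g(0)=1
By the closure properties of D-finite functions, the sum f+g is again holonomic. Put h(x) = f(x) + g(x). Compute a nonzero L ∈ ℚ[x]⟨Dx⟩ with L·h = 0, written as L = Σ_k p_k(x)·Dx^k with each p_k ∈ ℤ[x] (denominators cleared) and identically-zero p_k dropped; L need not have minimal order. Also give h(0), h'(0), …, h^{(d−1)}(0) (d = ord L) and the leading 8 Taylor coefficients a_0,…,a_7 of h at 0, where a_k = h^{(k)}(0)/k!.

f: a_k = 0, 8, 0, -32/3, 0, 128/5, 0, -512/7, …
g: a_k = 1, 3, 9, 27, 81, 243, 729, 2187, …
L₀ := lclm(L_f,L_g); ord L₀ ≤ 2+1.
L = (24 - 288·x - 288·x^2)·Dx + (-31 + 24·x - 204·x^2 - 288·x^3)·Dx^2 + (3 - 5·x - 20·x^3 - 48·x^4)·Dx^3  (order 3).
h: a_k = 1, 11, 9, 49/3, 81, 1343/5, 729, 14797/7, …
ICs: h(0) = 1, h′(0) = 11, h′′(0) = 18.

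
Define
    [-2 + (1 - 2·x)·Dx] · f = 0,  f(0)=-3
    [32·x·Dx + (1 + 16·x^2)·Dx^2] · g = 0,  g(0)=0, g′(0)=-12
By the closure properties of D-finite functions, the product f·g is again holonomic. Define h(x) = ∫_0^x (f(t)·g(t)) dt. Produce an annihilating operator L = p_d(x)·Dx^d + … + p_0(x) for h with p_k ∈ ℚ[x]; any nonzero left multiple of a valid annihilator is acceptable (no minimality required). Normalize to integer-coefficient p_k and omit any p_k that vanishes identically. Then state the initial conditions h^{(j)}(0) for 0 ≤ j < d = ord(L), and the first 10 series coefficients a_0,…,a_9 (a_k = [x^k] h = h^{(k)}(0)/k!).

L = 64·x·Dx + (4 - 32·x + 128·x^2)·Dx^2 + (-1 + 2·x - 16·x^2 + 32·x^3)·Dx^3  (order 3).
h: a_k = 0, 0, 18, 24, -12, -96/5, 1376/5, 16512/35, -63264/35, -337408/105, …
ICs: h(0) = 0, h′(0) = 0, h′′(0) = 36.

f: a_k = -3, -6, -12, -24, -48, -96, -192, -384, -768, -1536, …
g: a_k = 0, -12, 0, 64, 0, -3072/5, 0, 49152/7, 0, -262144/3, …
h₀=f·g: eliminate ⇒ L₀, order ≤ 1·2.
h=∫₀ˣh₀: take L = L₀·Dx.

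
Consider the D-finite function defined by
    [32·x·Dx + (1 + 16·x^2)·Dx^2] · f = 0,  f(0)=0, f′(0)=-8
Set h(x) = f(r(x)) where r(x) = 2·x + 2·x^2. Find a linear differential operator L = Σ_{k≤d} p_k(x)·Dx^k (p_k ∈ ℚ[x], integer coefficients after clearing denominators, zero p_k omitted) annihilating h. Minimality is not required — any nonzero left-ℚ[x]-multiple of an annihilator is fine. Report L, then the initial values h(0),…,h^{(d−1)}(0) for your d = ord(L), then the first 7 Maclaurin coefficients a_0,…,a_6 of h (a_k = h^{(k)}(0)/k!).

L = (-2 + 128·x + 512·x^2 + 768·x^3 + 384·x^4)·Dx + (1 + 2·x + 64·x^2 + 256·x^3 + 320·x^4 + 128·x^5)·Dx^2  (order 2).
h: a_k = 0, -16, -16, 1024/3, 1024, -60416/5, -195584/3, …
ICs: h(0) = 0, h′(0) = -16.

f: a_k = 0, -8, 0, 128/3, 0, -2048/5, 0, …
h₀=f(r): pull back L_f along r ⇒ L₀.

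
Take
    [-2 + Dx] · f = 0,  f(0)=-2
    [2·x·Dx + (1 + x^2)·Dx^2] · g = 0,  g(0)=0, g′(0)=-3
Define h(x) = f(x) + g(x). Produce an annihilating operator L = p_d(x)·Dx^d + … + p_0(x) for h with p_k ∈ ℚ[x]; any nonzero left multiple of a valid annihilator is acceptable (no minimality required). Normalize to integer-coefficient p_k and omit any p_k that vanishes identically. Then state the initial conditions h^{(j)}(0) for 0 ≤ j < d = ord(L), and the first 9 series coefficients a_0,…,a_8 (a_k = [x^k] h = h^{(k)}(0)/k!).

L = (2 - 4·x - 6·x^2 - 4·x^3)·Dx + (-3 - x^2 - 2·x^4)·Dx^2 + (1 + x + 2·x^2 + x^3 + x^4)·Dx^3  (order 3).
h: a_k = -2, -7, -4, -5/3, -4/3, -17/15, -8/45, 17/45, -4/315, …
ICs: h(0) = -2, h′(0) = -7, h′′(0) = -8.

f: a_k = -2, -4, -4, -8/3, -4/3, -8/15, -8/45, -16/315, -4/315, …
g: a_k = 0, -3, 0, 1, 0, -3/5, 0, 3/7, 0, …
h₀=f+g: left-lcm gives L₀, ord ≤ 3.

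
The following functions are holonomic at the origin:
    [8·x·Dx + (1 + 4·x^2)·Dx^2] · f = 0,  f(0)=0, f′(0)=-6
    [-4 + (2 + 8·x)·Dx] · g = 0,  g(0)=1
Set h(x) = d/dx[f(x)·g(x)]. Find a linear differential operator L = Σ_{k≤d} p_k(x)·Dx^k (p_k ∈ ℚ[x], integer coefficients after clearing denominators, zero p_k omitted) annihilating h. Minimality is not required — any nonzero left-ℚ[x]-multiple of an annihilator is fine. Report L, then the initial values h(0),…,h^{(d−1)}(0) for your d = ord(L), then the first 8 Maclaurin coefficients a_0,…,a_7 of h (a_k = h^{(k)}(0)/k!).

f: a_k = 0, -6, 0, 8, 0, -96/5, 0, 384/7, …
g: a_k = 1, 2, -2, 4, -10, 28, -84, 264, …
h₀=f·g: eliminate ⇒ L₀, order ≤ 2·1.
Differentiate: ansatz ord ≤ ord L₀ ⇒ L.
L = (-4 + 160·x + 320·x^2 - 384·x^3 - 192·x^4) + (16 + 120·x + 432·x^2 + 544·x^3 - 1344·x^4 - 768·x^5)·Dx + (3 + 20·x + 24·x^2 - 16·x^3 - 16·x^4 - 384·x^5 - 256·x^6)·Dx^2  (order 2).
h: a_k = -6, -24, 60, -32, 124, -5232/5, 18104/5, -371584/35, …
ICs: h(0) = -6, h′(0) = -24.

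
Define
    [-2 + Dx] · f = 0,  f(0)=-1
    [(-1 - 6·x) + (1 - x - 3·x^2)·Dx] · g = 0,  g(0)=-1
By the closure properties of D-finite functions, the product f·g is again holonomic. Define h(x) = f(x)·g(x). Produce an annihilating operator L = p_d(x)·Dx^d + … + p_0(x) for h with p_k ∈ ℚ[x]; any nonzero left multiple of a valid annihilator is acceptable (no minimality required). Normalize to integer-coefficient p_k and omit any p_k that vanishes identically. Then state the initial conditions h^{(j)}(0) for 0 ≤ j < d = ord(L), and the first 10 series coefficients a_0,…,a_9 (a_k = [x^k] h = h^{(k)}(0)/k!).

f: a_k = -1, -2, -2, -4/3, -2/3, -4/15, -4/45, -8/315, -2/315, -4/2835, …
g: a_k = -1, -1, -4, -7, -19, -40, -97, -217, -508, -1159, …
f·g: L₀ = L_f ⊗_s L_g, ord ≤ 1·1.
L = (3 + 4·x - 6·x^2) + (-1 + x + 3·x^2)·Dx  (order 1).
h: a_k = 1, 3, 8, 55/3, 43, 1474/15, 10231/45, 54829/105, 75868/63, 7855213/2835, …
ICs: h(0) = 1.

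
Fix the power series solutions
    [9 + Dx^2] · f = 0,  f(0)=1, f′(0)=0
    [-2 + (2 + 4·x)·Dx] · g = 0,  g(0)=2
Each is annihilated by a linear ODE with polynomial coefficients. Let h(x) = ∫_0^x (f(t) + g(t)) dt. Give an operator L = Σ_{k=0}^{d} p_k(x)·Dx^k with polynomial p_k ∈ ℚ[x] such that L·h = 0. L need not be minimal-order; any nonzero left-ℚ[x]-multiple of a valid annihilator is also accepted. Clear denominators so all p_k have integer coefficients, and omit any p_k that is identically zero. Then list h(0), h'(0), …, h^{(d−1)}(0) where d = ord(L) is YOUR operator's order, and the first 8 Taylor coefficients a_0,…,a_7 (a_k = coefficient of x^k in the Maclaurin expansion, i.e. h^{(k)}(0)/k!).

f: a_k = 1, 0, -9/2, 0, 27/8, 0, -81/80, 0, …
g: a_k = 2, 2, -1, 1, -5/4, 7/4, -21/8, 33/8, …
h₀=f+g: left-lcm gives L₀, ord ≤ 3.
Integrate: L := L₀·Dx.
L = (-54 - 162·x - 162·x^2)·Dx + (36 + 234·x + 486·x^2 + 324·x^3)·Dx^2 + (-6 - 18·x - 18·x^2)·Dx^3 + (4 + 26·x + 54·x^2 + 36·x^3)·Dx^4  (order 4).
h: a_k = 0, 3, 1, -11/6, 1/4, 17/40, 7/24, -291/560, …
ICs: h(0) = 0, h′(0) = 3, h′′(0) = 2, h′′′(0) = -11.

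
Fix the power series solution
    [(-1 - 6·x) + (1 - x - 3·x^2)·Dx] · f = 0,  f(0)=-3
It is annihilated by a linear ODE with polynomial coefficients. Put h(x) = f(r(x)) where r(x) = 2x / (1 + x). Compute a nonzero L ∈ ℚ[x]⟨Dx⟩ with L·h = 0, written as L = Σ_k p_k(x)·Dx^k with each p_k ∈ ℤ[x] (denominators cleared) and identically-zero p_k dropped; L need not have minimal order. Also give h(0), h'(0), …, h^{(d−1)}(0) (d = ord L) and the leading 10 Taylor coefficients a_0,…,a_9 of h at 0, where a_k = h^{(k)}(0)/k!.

f: a_k = -3, -3, -12, -21, -57, -120, -291, -651, -1524, -3477, …
f∘r: x↦r, Dx↦Dx/r' in L_f ⇒ L₀.
L = (2 + 26·x) + (-1 - x + 13·x^2 + 13·x^3)·Dx  (order 1).
h: a_k = -3, -6, -42, -78, -546, -1014, -7098, -13182, -92274, -171366, …
ICs: h(0) = -3.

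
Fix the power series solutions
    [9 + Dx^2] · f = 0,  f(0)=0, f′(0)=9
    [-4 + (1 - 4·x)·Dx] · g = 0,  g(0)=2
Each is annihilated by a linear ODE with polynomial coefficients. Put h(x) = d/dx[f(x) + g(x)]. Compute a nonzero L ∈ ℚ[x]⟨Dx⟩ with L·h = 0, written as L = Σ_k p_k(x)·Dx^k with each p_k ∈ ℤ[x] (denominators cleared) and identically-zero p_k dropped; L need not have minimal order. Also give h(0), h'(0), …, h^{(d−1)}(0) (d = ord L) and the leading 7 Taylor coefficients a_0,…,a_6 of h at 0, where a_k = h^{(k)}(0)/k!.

L = (4824 - 1728·x + 3456·x^2) + (-315 + 1476·x - 1296·x^2 + 1728·x^3)·Dx + (536 - 192·x + 384·x^2)·Dx^2 + (-35 + 164·x - 144·x^2 + 192·x^3)·Dx^3  (order 3).
h: a_k = 17, 64, 687/2, 2048, 82163/8, 49152, 18349351/80, …
ICs: h(0) = 17, h′(0) = 64, h′′(0) = 687.

f: a_k = 0, 9, 0, -27/2, 0, 243/40, 0, …
g: a_k = 2, 8, 32, 128, 512, 2048, 8192, …
h₀=f+g: left-lcm gives L₀, ord ≤ 3.
h₀' ⇒ L via d/dx closure of L₀.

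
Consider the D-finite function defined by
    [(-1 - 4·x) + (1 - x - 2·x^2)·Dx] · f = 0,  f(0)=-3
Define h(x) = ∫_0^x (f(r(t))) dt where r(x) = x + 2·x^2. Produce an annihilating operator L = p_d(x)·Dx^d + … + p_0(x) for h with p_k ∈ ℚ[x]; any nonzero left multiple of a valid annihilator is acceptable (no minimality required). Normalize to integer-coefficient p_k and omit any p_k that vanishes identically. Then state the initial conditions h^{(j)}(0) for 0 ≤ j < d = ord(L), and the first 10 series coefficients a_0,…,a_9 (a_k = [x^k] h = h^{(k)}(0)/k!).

f: a_k = -3, -3, -9, -15, -33, -63, -129, -255, -513, -1023, …
L₀ from L_f via x↦r, Dx↦r'^{-1}Dx.
Integrate: L := L₀·Dx.
L = (1 + 8·x + 24·x^2 + 32·x^3)·Dx + (-1 + x + 4·x^2 + 8·x^3 + 8·x^4)·Dx^2  (order 2).
h: a_k = 0, -3, -3/2, -5, -51/4, -159/5, -169/2, -1671/7, -5379/8, -5797/3, …
ICs: h(0) = 0, h′(0) = -3.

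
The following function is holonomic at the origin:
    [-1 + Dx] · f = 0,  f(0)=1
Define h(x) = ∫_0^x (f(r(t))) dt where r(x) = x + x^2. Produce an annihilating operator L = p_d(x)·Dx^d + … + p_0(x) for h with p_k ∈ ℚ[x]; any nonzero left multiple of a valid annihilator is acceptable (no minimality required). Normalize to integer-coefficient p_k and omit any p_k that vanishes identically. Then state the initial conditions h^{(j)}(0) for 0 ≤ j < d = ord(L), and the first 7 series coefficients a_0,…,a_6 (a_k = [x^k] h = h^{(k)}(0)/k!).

f: a_k = 1, 1, 1/2, 1/6, 1/24, 1/120, 1/720, …
L₀ from L_f via x↦r, Dx↦r'^{-1}Dx.
h=∫₀ˣh₀: take L = L₀·Dx.
L = (-1 - 2·x)·Dx + Dx^2  (order 2).
h: a_k = 0, 1, 1/2, 1/2, 7/24, 5/24, 9/80, …
ICs: h(0) = 0, h′(0) = 1.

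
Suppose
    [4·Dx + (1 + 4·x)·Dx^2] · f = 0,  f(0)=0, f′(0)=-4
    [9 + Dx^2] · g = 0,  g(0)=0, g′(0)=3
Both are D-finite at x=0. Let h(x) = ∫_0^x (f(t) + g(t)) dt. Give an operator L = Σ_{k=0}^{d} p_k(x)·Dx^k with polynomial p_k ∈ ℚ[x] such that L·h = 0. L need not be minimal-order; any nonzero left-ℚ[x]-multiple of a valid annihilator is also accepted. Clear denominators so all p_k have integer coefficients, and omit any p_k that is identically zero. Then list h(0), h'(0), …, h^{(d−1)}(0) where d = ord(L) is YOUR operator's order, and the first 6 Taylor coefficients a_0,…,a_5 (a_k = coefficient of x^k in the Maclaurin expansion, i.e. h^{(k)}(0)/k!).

L = (3780 + 2592·x + 5184·x^2)·Dx^2 + (369 + 2124·x + 3888·x^2 + 5184·x^3)·Dx^3 + (420 + 288·x + 576·x^2)·Dx^4 + (41 + 236·x + 432·x^2 + 576·x^3)·Dx^5  (order 5).
h: a_k = 0, 0, -1/2, 8/3, -155/24, 64/5, …
ICs: h(0) = 0, h′(0) = 0, h′′(0) = -1, h′′′(0) = 16, h′′′′(0) = -155.

f: a_k = 0, -4, 8, -64/3, 64, -1024/5, …
g: a_k = 0, 3, 0, -9/2, 0, 81/40, …
h₀=f+g: left-lcm gives L₀, ord ≤ 4.
Integrate: L := L₀·Dx.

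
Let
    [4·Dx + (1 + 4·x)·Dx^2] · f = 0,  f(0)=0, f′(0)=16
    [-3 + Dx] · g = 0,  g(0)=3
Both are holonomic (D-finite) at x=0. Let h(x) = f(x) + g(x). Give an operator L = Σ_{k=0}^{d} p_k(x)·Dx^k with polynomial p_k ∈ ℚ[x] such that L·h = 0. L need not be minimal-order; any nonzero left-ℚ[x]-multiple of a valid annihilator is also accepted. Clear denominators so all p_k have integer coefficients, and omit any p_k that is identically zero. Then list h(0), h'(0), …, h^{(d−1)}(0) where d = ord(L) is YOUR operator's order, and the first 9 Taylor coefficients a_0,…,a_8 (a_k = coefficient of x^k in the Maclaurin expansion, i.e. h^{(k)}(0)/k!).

f: a_k = 0, 16, -32, 256/3, -256, 4096/5, -8192/3, 65536/7, -32768, …
g: a_k = 3, 9, 27/2, 27/2, 81/8, 243/40, 243/80, 729/560, 2187/4480, …
L₀ := lclm(L_f,L_g); ord L₀ ≤ 2+1.
L = (-132 - 144·x)·Dx + (23 - 72·x - 144·x^2)·Dx^2 + (7 + 40·x + 48·x^2)·Dx^3  (order 3).
h: a_k = 3, 25, -37/2, 593/6, -1967/8, 33011/40, -654631/240, 749087/80, -146798453/4480, …
ICs: h(0) = 3, h′(0) = 25, h′′(0) = -37.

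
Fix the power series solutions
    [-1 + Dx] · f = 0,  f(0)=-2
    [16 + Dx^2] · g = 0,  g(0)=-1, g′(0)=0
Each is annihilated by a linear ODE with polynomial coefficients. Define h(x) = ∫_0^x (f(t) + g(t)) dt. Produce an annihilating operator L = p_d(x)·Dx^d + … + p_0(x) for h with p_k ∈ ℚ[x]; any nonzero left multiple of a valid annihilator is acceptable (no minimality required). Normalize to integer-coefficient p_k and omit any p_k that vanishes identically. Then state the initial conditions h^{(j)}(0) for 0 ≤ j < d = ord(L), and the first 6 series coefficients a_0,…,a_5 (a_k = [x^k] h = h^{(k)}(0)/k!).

f: a_k = -2, -2, -1, -1/3, -1/12, -1/60, …
g: a_k = -1, 0, 8, 0, -32/3, 0, …
L₀ := lclm(L_f,L_g); ord L₀ ≤ 1+2.
Integrate: L := L₀·Dx.
L = -16·Dx + 16·Dx^2 - Dx^3 + Dx^4  (order 4).
h: a_k = 0, -3, -1, 7/3, -1/12, -43/20, …
ICs: h(0) = 0, h′(0) = -3, h′′(0) = -2, h′′′(0) = 14.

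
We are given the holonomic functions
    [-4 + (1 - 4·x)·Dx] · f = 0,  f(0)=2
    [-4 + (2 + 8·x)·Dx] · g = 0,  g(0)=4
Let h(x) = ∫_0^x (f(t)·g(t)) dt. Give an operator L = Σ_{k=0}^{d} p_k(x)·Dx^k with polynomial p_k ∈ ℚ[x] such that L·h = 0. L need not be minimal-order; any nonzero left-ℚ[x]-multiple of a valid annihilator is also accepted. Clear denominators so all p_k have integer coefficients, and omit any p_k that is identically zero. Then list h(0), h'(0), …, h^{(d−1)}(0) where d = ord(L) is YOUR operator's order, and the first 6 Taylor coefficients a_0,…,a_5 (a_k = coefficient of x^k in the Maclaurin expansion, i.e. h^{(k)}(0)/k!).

L = (6 + 8·x)·Dx + (-1 + 16·x^2)·Dx^2  (order 2).
h: a_k = 0, 8, 24, 176/3, 184, 2864/5, …
ICs: h(0) = 0, h′(0) = 8.

f: a_k = 2, 8, 32, 128, 512, 2048, …
g: a_k = 4, 8, -8, 16, -40, 112, …
h₀=f·g: eliminate ⇒ L₀, order ≤ 1·1.
h=∫₀ˣh₀: take L = L₀·Dx.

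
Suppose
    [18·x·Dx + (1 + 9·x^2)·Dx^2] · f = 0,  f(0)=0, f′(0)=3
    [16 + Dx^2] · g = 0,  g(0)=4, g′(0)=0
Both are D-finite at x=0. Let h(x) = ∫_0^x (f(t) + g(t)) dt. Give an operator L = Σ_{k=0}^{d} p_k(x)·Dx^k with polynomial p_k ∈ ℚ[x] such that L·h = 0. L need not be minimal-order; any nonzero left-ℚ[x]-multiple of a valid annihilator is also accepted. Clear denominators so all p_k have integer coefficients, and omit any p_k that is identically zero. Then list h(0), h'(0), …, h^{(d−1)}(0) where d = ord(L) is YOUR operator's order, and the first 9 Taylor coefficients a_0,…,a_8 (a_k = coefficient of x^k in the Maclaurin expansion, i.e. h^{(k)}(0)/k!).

f: a_k = 0, 3, 0, -9, 0, 243/5, 0, -2187/7, 0, …
g: a_k = 4, 0, -32, 0, 128/3, 0, -1024/45, 0, 2048/315, …
f+g: L₀ = lclm(L_f,L_g), ord ≤ 2+2.
Integrate: L := L₀·Dx.
L = (-13248·x + 181440·x^3 + 186624·x^5)·Dx^2 + (-16 + 6048·x^2 + 66096·x^4 + 93312·x^6)·Dx^3 + (-828·x + 11340·x^3 + 11664·x^5)·Dx^4 + (-1 + 378·x^2 + 4131·x^4 + 5832·x^6)·Dx^5  (order 5).
h: a_k = 0, 4, 3/2, -32/3, -9/4, 128/15, 81/10, -1024/315, -2187/56, …
ICs: h(0) = 0, h′(0) = 4, h′′(0) = 3, h′′′(0) = -64, h′′′′(0) = -54.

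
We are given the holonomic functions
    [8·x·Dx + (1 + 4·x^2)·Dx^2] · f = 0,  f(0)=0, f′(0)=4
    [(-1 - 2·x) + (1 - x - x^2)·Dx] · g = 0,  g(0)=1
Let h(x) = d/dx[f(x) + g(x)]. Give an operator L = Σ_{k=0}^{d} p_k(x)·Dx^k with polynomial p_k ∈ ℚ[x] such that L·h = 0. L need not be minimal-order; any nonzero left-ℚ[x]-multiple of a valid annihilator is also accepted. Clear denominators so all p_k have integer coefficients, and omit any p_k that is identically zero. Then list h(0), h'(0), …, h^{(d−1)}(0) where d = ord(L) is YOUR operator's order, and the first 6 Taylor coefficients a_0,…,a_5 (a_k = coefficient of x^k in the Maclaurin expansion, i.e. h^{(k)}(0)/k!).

L = (16 - 64·x - 400·x^2 - 576·x^3 - 696·x^4 - 96·x^6) + (-13 - 24·x - 22·x^2 - 204·x^3 - 548·x^4 - 488·x^5 - 48·x^6 - 96·x^7)·Dx + (2 + 5·x + 14·x^2 - 2·x^3 + 13·x^4 - 92·x^5 - 48·x^6 - 16·x^7 - 16·x^8)·Dx^2  (order 2).
h: a_k = 5, 4, -7, 20, 104, 78, …
ICs: h(0) = 5, h′(0) = 4.

f: a_k = 0, 4, 0, -16/3, 0, 64/5, …
g: a_k = 1, 1, 2, 3, 5, 8, …
f+g: L₀ = lclm(L_f,L_g), ord ≤ 2+1.
Derive L from L₀ (diff closure).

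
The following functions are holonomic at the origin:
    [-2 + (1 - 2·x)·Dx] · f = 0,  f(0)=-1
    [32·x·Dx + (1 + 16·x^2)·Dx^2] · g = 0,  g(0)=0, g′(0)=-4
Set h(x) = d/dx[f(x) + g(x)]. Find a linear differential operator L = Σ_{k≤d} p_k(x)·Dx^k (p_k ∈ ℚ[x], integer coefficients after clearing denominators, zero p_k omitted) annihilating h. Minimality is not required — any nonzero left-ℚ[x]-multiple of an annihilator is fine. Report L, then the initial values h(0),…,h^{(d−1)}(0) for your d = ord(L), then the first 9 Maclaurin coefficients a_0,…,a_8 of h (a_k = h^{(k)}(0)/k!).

L = (-32 + 256·x + 1536·x^2) + (14 - 32·x - 160·x^2 + 1536·x^3)·Dx + (-1 - 6·x - 96·x^3 + 256·x^4)·Dx^2  (order 2).
h: a_k = -6, -8, 40, -64, -1184, -384, 15488, -2048, -266752, …
ICs: h(0) = -6, h′(0) = -8.

f: a_k = -1, -2, -4, -8, -16, -32, -64, -128, -256, …
g: a_k = 0, -4, 0, 64/3, 0, -1024/5, 0, 16384/7, 0, …
Weyl lclm of L_f,L_g ⇒ L₀ (ord ≤ 3).
Differentiate: ansatz ord ≤ ord L₀ ⇒ L.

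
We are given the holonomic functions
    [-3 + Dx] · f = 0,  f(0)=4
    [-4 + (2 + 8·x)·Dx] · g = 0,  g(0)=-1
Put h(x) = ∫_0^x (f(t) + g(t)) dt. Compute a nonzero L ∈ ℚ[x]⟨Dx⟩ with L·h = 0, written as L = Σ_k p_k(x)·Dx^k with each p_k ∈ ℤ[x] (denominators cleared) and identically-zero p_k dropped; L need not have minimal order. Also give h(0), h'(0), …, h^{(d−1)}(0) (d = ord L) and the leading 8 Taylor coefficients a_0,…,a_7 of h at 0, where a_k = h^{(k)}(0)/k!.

L = (30 + 72·x)·Dx + (-13 - 72·x - 144·x^2)·Dx^2 + (1 + 16·x + 48·x^2)·Dx^3  (order 3).
h: a_k = 0, 3, 5, 20/3, 7/2, 47/10, -199/60, 1761/140, …
ICs: h(0) = 0, h′(0) = 3, h′′(0) = 10.

f: a_k = 4, 12, 18, 18, 27/2, 81/10, 81/20, 243/140, …
g: a_k = -1, -2, 2, -4, 10, -28, 84, -264, …
L₀ := lclm(L_f,L_g); ord L₀ ≤ 1+1.
h=∫₀ˣh₀: take L = L₀·Dx.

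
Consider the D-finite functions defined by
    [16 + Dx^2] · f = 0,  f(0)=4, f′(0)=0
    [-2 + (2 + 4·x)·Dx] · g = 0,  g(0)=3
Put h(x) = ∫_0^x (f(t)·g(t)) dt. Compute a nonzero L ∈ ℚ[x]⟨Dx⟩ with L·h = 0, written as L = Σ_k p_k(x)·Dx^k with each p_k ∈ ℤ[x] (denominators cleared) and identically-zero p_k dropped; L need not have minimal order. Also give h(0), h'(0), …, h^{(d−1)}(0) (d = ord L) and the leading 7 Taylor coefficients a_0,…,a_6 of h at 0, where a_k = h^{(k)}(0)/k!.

f: a_k = 4, 0, -32, 0, 128/3, 0, -1024/45, …
g: a_k = 3, 3, -3/2, 3/2, -15/8, 21/8, -63/16, …
Product ⇒ symmetric product L₀, ord ≤ 2.
Integrate: L := L₀·Dx.
L = (19 + 64·x + 64·x^2)·Dx + (-2 - 4·x)·Dx^2 + (1 + 4·x + 4·x^2)·Dx^3  (order 3).
h: a_k = 0, 12, 6, -34, -45/2, 337/10, 181/12, …
ICs: h(0) = 0, h′(0) = 12, h′′(0) = 12.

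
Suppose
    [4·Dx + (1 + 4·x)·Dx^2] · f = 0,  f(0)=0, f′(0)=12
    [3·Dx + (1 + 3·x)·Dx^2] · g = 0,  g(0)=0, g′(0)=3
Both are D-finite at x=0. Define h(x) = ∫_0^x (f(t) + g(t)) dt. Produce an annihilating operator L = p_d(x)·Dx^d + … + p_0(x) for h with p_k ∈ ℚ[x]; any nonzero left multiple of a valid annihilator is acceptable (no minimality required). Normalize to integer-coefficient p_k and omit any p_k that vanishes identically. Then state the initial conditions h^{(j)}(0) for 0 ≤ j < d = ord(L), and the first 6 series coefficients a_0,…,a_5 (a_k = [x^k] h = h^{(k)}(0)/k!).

f: a_k = 0, 12, -24, 64, -192, 3072/5, …
g: a_k = 0, 3, -9/2, 9, -81/4, 243/5, …
L₀ := lclm(L_f,L_g); ord L₀ ≤ 2+2.
Integrate: L := L₀·Dx.
L = 24·Dx^2 + (14 + 48·x)·Dx^3 + (1 + 7·x + 12·x^2)·Dx^4  (order 4).
h: a_k = 0, 0, 15/2, -19/2, 73/4, -849/20, …
ICs: h(0) = 0, h′(0) = 0, h′′(0) = 15, h′′′(0) = -57.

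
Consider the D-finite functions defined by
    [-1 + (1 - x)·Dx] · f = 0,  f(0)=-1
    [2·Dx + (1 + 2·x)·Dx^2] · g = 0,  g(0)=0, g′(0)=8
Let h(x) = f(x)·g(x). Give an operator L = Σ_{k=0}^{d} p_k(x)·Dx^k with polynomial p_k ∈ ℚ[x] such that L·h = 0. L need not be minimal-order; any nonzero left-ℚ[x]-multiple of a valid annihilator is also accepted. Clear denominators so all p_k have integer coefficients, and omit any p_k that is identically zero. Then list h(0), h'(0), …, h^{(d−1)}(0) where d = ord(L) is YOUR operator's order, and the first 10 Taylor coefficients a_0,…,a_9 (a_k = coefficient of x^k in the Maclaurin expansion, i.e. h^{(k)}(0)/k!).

f: a_k = -1, -1, -1, -1, -1, -1, -1, -1, -1, -1, …
g: a_k = 0, 8, -8, 32/3, -16, 128/5, -128/3, 512/7, -128, 2048/9, …
L₀ := L_f ⊗_s L_g (sym. prod.), ord ≤ 2.
L = 2 + 6·x·Dx + (-1 - x + 2·x^2)·Dx^2  (order 2).
h: a_k = 0, -8, 0, -32/3, 16/3, -304/15, 112/5, -1776/35, 2704/35, -47344/315, …
ICs: h(0) = 0, h′(0) = -8.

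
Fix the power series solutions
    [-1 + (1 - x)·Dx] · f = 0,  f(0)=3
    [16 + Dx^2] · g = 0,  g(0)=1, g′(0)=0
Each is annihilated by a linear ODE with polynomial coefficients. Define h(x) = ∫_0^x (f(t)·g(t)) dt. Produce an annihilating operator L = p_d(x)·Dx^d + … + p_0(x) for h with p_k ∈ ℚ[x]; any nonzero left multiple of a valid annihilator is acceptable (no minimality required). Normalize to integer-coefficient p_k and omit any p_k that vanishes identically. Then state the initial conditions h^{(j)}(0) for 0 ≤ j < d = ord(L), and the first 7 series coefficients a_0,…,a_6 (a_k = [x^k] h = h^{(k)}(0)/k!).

L = (-16 + 16·x)·Dx + 2·Dx^2 + (-1 + x)·Dx^3  (order 3).
h: a_k = 0, 3, 3/2, -7, -21/4, 11/5, 11/6, …
ICs: h(0) = 0, h′(0) = 3, h′′(0) = 3.

f: a_k = 3, 3, 3, 3, 3, 3, 3, …
g: a_k = 1, 0, -8, 0, 32/3, 0, -256/45, …
Product ⇒ symmetric product L₀, ord ≤ 2.
Integrate: L := L₀·Dx.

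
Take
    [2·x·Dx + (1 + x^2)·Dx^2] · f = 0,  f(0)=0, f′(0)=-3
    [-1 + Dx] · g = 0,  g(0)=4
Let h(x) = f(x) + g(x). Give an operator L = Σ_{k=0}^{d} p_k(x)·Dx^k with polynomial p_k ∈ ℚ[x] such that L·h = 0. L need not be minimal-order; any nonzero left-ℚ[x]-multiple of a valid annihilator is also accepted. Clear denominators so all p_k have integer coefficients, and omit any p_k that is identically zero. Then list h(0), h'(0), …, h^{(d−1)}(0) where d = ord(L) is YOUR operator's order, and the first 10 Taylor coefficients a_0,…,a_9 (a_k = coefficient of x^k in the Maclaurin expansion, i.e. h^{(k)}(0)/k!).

L = (2 - 4·x - 2·x^2)·Dx + (-3 + 3·x + x^2 - x^3)·Dx^2 + (1 + x + x^2 + x^3)·Dx^3  (order 3).
h: a_k = 4, 1, 2, 5/3, 1/6, -17/30, 1/180, 541/1260, 1/10080, -30239/90720, …
ICs: h(0) = 4, h′(0) = 1, h′′(0) = 4.

f: a_k = 0, -3, 0, 1, 0, -3/5, 0, 3/7, 0, -1/3, …
g: a_k = 4, 4, 2, 2/3, 1/6, 1/30, 1/180, 1/1260, 1/10080, 1/90720, …
h₀=f+g: left-lcm gives L₀, ord ≤ 3.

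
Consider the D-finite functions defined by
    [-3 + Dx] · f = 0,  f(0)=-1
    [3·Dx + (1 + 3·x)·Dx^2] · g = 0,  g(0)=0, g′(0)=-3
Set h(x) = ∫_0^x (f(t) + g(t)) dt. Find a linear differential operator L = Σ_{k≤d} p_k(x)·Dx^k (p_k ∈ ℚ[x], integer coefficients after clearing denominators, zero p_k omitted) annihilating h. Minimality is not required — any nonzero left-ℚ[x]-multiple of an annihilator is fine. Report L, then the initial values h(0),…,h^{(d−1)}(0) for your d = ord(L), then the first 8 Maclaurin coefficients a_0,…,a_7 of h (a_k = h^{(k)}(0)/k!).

L = (-27 - 27·x)·Dx^2 + (3 - 18·x - 27·x^2)·Dx^3 + (2 + 9·x + 9·x^2)·Dx^4  (order 4).
h: a_k = 0, -1, -3, 0, -27/8, 27/8, -135/16, 1377/80, …
ICs: h(0) = 0, h′(0) = -1, h′′(0) = -6, h′′′(0) = 0.

f: a_k = -1, -3, -9/2, -9/2, -27/8, -81/40, -81/80, -243/560, …
g: a_k = 0, -3, 9/2, -9, 81/4, -243/5, 243/2, -2187/7, …
L₀ := lclm(L_f,L_g); ord L₀ ≤ 1+2.
h=∫₀ˣh₀: take L = L₀·Dx.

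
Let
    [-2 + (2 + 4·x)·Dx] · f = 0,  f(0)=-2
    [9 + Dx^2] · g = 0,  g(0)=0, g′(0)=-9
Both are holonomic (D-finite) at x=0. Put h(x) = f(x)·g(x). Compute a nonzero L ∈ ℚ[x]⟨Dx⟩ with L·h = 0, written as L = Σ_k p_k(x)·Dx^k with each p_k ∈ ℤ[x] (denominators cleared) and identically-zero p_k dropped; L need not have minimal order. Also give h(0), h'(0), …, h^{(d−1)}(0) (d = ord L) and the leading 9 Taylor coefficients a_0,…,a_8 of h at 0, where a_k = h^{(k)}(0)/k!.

L = (12 + 36·x + 36·x^2) + (-2 - 4·x)·Dx + (1 + 4·x + 4·x^2)·Dx^2  (order 2).
h: a_k = 0, 18, 18, -36, -18, 72/5, 72/5, -108/7, 594/35, …
ICs: h(0) = 0, h′(0) = 18.

f: a_k = -2, -2, 1, -1, 5/4, -7/4, 21/8, -33/8, 429/64, …
g: a_k = 0, -9, 0, 27/2, 0, -243/40, 0, 729/560, 0, …
Sym-product of L_f,L_g gives L₀ (≤ ord 2).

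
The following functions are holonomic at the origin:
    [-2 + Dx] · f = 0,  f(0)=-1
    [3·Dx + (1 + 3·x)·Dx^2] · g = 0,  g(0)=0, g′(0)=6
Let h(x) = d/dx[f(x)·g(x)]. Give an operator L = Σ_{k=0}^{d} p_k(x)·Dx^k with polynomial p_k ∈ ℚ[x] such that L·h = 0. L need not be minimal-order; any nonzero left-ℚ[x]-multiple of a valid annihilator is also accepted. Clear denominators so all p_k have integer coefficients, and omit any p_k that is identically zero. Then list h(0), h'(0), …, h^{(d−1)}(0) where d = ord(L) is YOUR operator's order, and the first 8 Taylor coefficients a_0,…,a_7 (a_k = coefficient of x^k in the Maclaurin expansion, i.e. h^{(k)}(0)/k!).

L = (20 - 24·x + 72·x^2) + (-8 + 6·x - 72·x^2)·Dx + (-1 + 3·x + 18·x^2)·Dx^2  (order 2).
h: a_k = -6, -6, -36, 58, -221, 660, -30386/15, 92374/15, …
ICs: h(0) = -6, h′(0) = -6.

f: a_k = -1, -2, -2, -4/3, -2/3, -4/15, -4/45, -8/315, …
g: a_k = 0, 6, -9, 18, -81/2, 486/5, -243, 4374/7, …
f·g: L₀ = L_f ⊗_s L_g, ord ≤ 1·2.
h₀' ⇒ L via d/dx closure of L₀.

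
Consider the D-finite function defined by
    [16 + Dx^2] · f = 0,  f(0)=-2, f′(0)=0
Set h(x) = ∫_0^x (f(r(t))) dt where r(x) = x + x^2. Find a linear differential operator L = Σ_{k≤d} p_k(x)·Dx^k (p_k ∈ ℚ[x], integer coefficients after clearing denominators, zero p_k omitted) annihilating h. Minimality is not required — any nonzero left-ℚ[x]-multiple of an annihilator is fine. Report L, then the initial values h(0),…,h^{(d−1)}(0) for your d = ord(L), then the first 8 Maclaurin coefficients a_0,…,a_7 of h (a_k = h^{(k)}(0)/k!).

f: a_k = -2, 0, 16, 0, -64/3, 0, 512/45, 0, …
L₀ from L_f via x↦r, Dx↦r'^{-1}Dx.
h=∫₀ˣh₀: take L = L₀·Dx.
L = (16 + 96·x + 192·x^2 + 128·x^3)·Dx - 2·Dx^2 + (1 + 2·x)·Dx^3  (order 3).
h: a_k = 0, -2, 0, 16/3, 8, -16/15, -128/9, -5248/315, …
ICs: h(0) = 0, h′(0) = -2, h′′(0) = 0.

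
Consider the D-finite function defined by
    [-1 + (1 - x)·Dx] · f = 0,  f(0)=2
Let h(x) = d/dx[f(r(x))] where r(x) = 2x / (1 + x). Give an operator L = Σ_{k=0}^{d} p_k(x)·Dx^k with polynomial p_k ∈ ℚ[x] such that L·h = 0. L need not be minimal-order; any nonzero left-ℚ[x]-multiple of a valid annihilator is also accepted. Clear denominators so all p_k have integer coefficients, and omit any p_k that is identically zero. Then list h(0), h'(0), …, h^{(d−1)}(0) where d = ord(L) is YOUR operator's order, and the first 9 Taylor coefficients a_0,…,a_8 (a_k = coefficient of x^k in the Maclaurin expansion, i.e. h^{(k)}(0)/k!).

f: a_k = 2, 2, 2, 2, 2, 2, 2, 2, 2, …
h₀=f(r): pull back L_f along r ⇒ L₀.
h=h₀': d/dx-closure on L₀ ⇒ L.
L = 2 + (-1 + x)·Dx  (order 1).
h: a_k = 4, 8, 12, 16, 20, 24, 28, 32, 36, …
ICs: h(0) = 4.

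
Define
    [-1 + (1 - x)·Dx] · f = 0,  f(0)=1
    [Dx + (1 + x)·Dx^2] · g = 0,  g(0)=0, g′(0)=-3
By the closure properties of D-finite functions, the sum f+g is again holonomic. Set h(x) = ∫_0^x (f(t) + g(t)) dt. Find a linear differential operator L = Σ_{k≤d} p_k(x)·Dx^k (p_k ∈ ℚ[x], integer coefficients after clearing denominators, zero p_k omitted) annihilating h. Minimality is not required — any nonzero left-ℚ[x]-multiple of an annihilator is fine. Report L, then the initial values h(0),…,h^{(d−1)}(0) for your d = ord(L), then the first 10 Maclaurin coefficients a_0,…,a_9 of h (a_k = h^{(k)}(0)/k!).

L = (10 + 2·x)·Dx^2 + (4 + 16·x + 4·x^2)·Dx^3 + (-3 - x + 3·x^2 + x^3)·Dx^4  (order 4).
h: a_k = 0, 1, -1, 5/6, 0, 7/20, 1/15, 3/14, 1/14, 11/72, …
ICs: h(0) = 0, h′(0) = 1, h′′(0) = -2, h′′′(0) = 5.

f: a_k = 1, 1, 1, 1, 1, 1, 1, 1, 1, 1, …
g: a_k = 0, -3, 3/2, -1, 3/4, -3/5, 1/2, -3/7, 3/8, -1/3, …
Weyl lclm of L_f,L_g ⇒ L₀ (ord ≤ 3).
h=∫h₀ ⇒ L = L₀·Dx.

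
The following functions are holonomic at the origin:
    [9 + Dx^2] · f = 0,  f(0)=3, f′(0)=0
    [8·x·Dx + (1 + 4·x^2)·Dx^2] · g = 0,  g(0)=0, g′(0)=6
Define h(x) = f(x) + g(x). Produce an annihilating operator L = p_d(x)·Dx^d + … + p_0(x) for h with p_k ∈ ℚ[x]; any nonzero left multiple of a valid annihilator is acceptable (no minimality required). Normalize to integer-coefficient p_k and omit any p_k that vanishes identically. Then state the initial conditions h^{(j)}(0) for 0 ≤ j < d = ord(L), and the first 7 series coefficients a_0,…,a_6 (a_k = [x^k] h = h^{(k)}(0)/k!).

L = (-2808·x + 19008·x^3 + 10368·x^5)·Dx + (9 + 1548·x^2 + 7344·x^4 + 5184·x^6)·Dx^2 + (-312·x + 2112·x^3 + 1152·x^5)·Dx^3 + (1 + 172·x^2 + 816·x^4 + 576·x^6)·Dx^4  (order 4).
h: a_k = 3, 6, -27/2, -8, 81/8, 96/5, -243/80, …
ICs: h(0) = 3, h′(0) = 6, h′′(0) = -27, h′′′(0) = -48.

f: a_k = 3, 0, -27/2, 0, 81/8, 0, -243/80, …
g: a_k = 0, 6, 0, -8, 0, 96/5, 0, …
L₀ := lclm(L_f,L_g); ord L₀ ≤ 2+2.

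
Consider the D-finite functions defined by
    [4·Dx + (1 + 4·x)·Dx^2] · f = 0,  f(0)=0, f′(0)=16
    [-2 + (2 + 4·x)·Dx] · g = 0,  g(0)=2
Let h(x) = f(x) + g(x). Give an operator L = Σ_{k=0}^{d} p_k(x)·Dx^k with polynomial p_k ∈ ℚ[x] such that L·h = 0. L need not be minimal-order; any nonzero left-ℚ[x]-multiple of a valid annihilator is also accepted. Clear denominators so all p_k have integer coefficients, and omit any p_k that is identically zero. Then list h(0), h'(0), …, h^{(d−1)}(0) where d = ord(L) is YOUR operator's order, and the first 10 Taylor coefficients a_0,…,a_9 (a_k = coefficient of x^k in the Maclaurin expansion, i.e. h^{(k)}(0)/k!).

L = (20 + 16·x)·Dx + (29 + 104·x + 80·x^2)·Dx^2 + (3 + 22·x + 48·x^2 + 32·x^3)·Dx^3  (order 3).
h: a_k = 2, 18, -33, 259/3, -1029/4, 16419/20, -65599/24, 524519/56, -2097581/64, 67115299/576, …
ICs: h(0) = 2, h′(0) = 18, h′′(0) = -66.

f: a_k = 0, 16, -32, 256/3, -256, 4096/5, -8192/3, 65536/7, -32768, 1048576/9, …
g: a_k = 2, 2, -1, 1, -5/4, 7/4, -21/8, 33/8, -429/64, 715/64, …
f+g: L₀ = lclm(L_f,L_g), ord ≤ 2+1.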